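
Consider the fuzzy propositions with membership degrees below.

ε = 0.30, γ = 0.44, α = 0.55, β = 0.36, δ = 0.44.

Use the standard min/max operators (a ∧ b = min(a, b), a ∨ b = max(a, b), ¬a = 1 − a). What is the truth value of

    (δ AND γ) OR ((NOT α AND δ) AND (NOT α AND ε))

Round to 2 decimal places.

0.44

δ AND γ = min(a, b) on (0.44, 0.44) = 0.44
NOT α = 1 − 0.55 = 0.45
NOT α AND δ = min(a, b) on (0.45, 0.44) = 0.44
NOT α = 1 − 0.55 = 0.45
NOT α AND ε = min(a, b) on (0.45, 0.30) = 0.30
(NOT α AND δ) AND (NOT α AND ε) = min(a, b) on (0.44, 0.30) = 0.30
(δ AND γ) OR ((NOT α AND δ) AND (NOT α AND ε)) = max(a, b) on (0.44, 0.30) = 0.44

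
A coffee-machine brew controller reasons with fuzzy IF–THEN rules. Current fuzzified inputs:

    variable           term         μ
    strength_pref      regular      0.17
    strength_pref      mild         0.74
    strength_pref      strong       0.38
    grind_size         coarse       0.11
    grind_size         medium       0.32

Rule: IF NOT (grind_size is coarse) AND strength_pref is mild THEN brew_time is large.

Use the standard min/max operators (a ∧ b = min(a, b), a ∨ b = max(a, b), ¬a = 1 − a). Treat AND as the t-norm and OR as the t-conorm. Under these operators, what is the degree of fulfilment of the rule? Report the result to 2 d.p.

0.74

firing strength: ¬coarse=1−0.11=0.89, mild=0.74; AND[min(a, b)] → w = 0.74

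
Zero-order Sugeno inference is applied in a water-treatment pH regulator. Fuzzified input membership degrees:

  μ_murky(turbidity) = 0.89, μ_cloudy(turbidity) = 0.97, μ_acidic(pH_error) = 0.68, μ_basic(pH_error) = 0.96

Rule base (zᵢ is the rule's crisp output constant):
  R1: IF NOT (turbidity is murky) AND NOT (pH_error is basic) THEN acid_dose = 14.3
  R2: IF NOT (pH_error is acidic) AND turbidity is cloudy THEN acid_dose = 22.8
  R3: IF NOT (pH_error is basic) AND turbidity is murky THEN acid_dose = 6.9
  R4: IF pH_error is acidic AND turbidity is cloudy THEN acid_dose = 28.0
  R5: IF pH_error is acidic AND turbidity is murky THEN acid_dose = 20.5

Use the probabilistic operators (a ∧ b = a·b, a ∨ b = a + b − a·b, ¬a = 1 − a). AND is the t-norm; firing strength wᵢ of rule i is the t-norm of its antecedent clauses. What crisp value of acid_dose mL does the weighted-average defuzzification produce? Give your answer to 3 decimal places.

R1 (z=14.3): ¬murky=1−0.89=0.11, ¬basic=1−0.96=0.04; AND[a·b] → w = 0.0044
R2 (z=22.8): ¬acidic=1−0.68=0.32, cloudy=0.97; AND[a·b] → w = 0.3104
R3 (z=6.9): ¬basic=1−0.96=0.04, murky=0.89; AND[a·b] → w = 0.0356
R4 (z=28.0): acidic=0.68, cloudy=0.97; AND[a·b] → w = 0.6596
R5 (z=20.5): acidic=0.68, murky=0.89; AND[a·b] → w = 0.6052
Weighted average = (0.0044·14.3 + 0.3104·22.8 + 0.0356·6.9 + 0.6596·28.0 + 0.6052·20.5) / (0.0044 + 0.3104 + 0.0356 + 0.6596 + 0.6052)
  = 38.2611 / 1.6152 = 23.688

23.688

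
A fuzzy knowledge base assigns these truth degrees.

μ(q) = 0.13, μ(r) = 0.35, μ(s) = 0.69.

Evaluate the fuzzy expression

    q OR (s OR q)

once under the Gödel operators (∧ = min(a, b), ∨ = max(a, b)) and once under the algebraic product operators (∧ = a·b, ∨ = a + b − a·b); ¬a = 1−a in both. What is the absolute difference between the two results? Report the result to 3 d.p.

0.075

Under Gödel:
  s OR q = max(a, b) on (0.69, 0.13) = 0.69
  q OR (s OR q) = max(a, b) on (0.13, 0.69) = 0.69
  → value = 0.6900
Under algebraic product:
  s OR q = a + b − a·b on (0.6900, 0.1300) = 0.7303
  q OR (s OR q) = a + b − a·b on (0.1300, 0.7303) = 0.7654
  → value = 0.7654
|0.6900 − 0.7654| = 0.075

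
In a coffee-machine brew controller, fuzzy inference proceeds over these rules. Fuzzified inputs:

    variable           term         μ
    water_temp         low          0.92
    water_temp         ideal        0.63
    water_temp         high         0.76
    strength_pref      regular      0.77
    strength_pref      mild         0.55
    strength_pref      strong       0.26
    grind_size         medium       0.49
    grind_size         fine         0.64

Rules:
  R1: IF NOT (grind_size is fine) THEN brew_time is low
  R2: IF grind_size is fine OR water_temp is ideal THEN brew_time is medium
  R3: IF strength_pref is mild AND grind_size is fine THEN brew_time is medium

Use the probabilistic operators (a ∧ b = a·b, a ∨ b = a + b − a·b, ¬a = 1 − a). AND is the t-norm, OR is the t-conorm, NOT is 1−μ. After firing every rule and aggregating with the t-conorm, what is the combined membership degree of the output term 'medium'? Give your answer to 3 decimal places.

0.914

R1: ¬fine=1−0.64=0.36 → w = 0.3600
R2: fine=0.64, ideal=0.63; OR[a + b − a·b] → w = 0.8668
R3: mild=0.55, fine=0.64; AND[a·b] → w = 0.3520
Rules with consequent 'medium': {R2, R3} → strengths 0.8668, 0.3520
Aggregate via t-conorm [a + b − a·b]: 0.9137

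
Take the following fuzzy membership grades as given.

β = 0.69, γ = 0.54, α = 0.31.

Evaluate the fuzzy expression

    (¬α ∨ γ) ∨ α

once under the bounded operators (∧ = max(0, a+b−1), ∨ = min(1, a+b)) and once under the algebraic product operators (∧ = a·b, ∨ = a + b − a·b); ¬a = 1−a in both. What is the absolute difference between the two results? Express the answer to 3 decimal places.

0.098

Under bounded:
  ¬α = 1 − 0.31 = 0.69
  ¬α ∨ γ = min(1, a+b) on (0.69, 0.54) = 1.00
  (¬α ∨ γ) ∨ α = min(1, a+b) on (1.00, 0.31) = 1.00
  → value = 1.0000
Under algebraic product:
  ¬α = 1 − 0.3100 = 0.6900
  ¬α ∨ γ = a + b − a·b on (0.6900, 0.5400) = 0.8574
  (¬α ∨ γ) ∨ α = a + b − a·b on (0.8574, 0.3100) = 0.9016
  → value = 0.9016
|1.0000 − 0.9016| = 0.098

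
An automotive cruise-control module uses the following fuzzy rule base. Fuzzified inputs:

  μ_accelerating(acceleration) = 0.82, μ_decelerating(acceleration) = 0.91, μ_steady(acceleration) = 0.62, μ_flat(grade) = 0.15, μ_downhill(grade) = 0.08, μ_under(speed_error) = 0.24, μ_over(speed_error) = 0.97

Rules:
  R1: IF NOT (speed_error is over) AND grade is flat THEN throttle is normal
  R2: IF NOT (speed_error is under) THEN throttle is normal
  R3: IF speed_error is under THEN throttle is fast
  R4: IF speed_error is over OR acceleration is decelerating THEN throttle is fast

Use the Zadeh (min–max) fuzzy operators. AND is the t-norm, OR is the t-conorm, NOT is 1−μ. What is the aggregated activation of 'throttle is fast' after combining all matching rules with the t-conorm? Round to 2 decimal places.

0.97

R1: ¬over=1−0.97=0.03, flat=0.15; AND[min(a, b)] → w = 0.03
R2: ¬under=1−0.24=0.76 → w = 0.76
R3: under=0.24 → w = 0.24
R4: over=0.97, decelerating=0.91; OR[max(a, b)] → w = 0.97
Rules with consequent 'fast': {R3, R4} → strengths 0.24, 0.97
Aggregate via t-conorm [max(a, b)]: 0.97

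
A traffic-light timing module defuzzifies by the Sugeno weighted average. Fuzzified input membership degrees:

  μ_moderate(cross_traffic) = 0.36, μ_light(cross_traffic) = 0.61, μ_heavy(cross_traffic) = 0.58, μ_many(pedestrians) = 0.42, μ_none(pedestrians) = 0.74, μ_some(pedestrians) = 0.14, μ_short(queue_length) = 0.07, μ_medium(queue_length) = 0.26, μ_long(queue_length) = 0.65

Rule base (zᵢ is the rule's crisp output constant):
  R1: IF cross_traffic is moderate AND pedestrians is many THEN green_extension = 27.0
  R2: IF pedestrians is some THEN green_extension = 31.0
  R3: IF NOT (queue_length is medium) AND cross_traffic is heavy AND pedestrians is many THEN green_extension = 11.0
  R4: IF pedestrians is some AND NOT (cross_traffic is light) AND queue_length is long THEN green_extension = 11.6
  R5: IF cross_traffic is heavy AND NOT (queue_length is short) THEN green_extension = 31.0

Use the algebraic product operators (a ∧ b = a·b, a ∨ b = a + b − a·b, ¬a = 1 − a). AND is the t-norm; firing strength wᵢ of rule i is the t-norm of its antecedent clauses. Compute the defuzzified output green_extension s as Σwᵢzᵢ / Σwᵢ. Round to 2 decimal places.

26.32

R1 (z=27.0): moderate=0.36, many=0.42; AND[a·b] → w = 0.1512
R2 (z=31.0): some=0.14 → w = 0.1400
R3 (z=11.0): ¬medium=1−0.26=0.74, heavy=0.58, many=0.42; AND[a·b] → w = 0.1803
R4 (z=11.6): some=0.14, ¬light=1−0.61=0.39, long=0.65; AND[a·b] → w = 0.0355
R5 (z=31.0): heavy=0.58, ¬short=1−0.07=0.93; AND[a·b] → w = 0.5394
Weighted average = (0.1512·27.0 + 0.1400·31.0 + 0.1803·11.0 + 0.0355·11.6 + 0.5394·31.0) / (0.1512 + 0.1400 + 0.1803 + 0.0355 + 0.5394)
  = 27.5384 / 1.0464 = 26.32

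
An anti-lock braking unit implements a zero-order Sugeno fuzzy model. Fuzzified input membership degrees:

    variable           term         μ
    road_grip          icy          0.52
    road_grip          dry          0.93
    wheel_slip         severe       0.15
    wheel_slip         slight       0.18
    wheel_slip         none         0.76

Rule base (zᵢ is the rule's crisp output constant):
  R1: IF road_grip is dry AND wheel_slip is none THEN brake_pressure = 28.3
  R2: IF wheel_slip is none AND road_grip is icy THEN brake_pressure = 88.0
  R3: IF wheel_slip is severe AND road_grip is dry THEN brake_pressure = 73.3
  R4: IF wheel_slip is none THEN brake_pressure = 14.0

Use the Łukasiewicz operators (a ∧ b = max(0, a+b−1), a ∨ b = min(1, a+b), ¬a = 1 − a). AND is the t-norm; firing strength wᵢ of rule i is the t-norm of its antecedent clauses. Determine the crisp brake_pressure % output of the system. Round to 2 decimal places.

R1 (z=28.3): dry=0.93, none=0.76; AND[max(0, a+b−1)] → w = 0.69
R2 (z=88.0): none=0.76, icy=0.52; AND[max(0, a+b−1)] → w = 0.28
R3 (z=73.3): severe=0.15, dry=0.93; AND[max(0, a+b−1)] → w = 0.08
R4 (z=14.0): none=0.76 → w = 0.76
Weighted average = (0.69·28.3 + 0.28·88.0 + 0.08·73.3 + 0.76·14.0) / (0.69 + 0.28 + 0.08 + 0.76)
  = 60.6710 / 1.8100 = 33.52

33.52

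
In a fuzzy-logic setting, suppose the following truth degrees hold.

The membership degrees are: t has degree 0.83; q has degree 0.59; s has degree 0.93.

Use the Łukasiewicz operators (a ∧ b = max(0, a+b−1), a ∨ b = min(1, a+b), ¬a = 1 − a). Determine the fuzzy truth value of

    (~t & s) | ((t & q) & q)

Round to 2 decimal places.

~t = 1 − 0.83 = 0.17
~t & s = max(0, a+b−1) on (0.17, 0.93) = 0.10
t & q = max(0, a+b−1) on (0.83, 0.59) = 0.42
(t & q) & q = max(0, a+b−1) on (0.42, 0.59) = 0.01
(~t & s) | ((t & q) & q) = min(1, a+b) on (0.10, 0.01) = 0.11

0.11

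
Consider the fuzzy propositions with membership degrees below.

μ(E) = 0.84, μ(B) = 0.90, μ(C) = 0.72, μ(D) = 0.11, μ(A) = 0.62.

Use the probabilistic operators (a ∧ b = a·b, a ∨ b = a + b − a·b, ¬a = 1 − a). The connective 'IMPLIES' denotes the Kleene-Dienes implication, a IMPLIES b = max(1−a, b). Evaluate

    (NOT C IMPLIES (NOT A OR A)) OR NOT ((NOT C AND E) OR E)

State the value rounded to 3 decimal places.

0.793

NOT C = 1 − 0.7200 = 0.2800
NOT A = 1 − 0.6200 = 0.3800
NOT A OR A = a + b − a·b on (0.3800, 0.6200) = 0.7644
NOT C IMPLIES (NOT A OR A)  [Kleene-Dienes: max(1−a, b)] with a=0.2800, b=0.7644 → 0.7644
NOT C = 1 − 0.7200 = 0.2800
NOT C AND E = a·b on (0.2800, 0.8400) = 0.2352
(NOT C AND E) OR E = a + b − a·b on (0.2352, 0.8400) = 0.8776
NOT ((NOT C AND E) OR E) = 1 − 0.8776 = 0.1224
(NOT C IMPLIES (NOT A OR A)) OR NOT ((NOT C AND E) OR E) = a + b − a·b on (0.7644, 0.1224) = 0.7932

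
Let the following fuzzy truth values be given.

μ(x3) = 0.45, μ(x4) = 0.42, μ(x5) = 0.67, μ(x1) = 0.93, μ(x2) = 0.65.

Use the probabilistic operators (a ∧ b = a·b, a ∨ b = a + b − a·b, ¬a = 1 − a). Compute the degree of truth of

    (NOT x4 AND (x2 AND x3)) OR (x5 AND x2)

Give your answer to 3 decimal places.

NOT x4 = 1 − 0.4200 = 0.5800
x2 AND x3 = a·b on (0.6500, 0.4500) = 0.2925
NOT x4 AND (x2 AND x3) = a·b on (0.5800, 0.2925) = 0.1697
x5 AND x2 = a·b on (0.6700, 0.6500) = 0.4355
(NOT x4 AND (x2 AND x3)) OR (x5 AND x2) = a + b − a·b on (0.1697, 0.4355) = 0.5313

0.531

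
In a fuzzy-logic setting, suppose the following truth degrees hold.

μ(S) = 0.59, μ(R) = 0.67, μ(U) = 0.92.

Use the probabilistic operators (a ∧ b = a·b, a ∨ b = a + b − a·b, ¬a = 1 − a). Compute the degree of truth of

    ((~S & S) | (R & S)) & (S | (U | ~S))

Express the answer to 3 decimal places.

~S = 1 − 0.5900 = 0.4100
~S & S = a·b on (0.4100, 0.5900) = 0.2419
R & S = a·b on (0.6700, 0.5900) = 0.3953
(~S & S) | (R & S) = a + b − a·b on (0.2419, 0.3953) = 0.5416
~S = 1 − 0.5900 = 0.4100
U | ~S = a + b − a·b on (0.9200, 0.4100) = 0.9528
S | (U | ~S) = a + b − a·b on (0.5900, 0.9528) = 0.9806
((~S & S) | (R & S)) & (S | (U | ~S)) = a·b on (0.5416, 0.9806) = 0.5311

0.531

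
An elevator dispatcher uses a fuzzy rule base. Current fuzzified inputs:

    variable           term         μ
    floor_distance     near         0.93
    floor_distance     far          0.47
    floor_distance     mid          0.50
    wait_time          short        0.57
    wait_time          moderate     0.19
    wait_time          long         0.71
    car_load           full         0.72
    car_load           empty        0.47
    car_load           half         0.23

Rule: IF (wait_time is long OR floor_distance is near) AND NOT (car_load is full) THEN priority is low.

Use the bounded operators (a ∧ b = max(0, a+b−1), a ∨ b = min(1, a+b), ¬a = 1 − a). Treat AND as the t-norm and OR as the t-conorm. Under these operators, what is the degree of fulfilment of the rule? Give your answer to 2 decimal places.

firing strength: (long=0.71 OR near=0.93) = 1.00; AND[max(0, a+b−1)] with ¬full=1−0.72=0.28 → w = 0.28

0.28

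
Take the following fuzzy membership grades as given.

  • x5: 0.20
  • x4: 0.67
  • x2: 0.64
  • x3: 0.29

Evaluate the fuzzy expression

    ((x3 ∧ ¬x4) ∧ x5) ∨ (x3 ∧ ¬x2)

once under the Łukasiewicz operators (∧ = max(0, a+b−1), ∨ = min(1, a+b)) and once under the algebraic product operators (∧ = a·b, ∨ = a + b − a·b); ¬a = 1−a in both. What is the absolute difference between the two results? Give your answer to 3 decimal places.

Under Łukasiewicz:
  ¬x4 = 1 − 0.67 = 0.33
  x3 ∧ ¬x4 = max(0, a+b−1) on (0.29, 0.33) = 0.00
  (x3 ∧ ¬x4) ∧ x5 = max(0, a+b−1) on (0.00, 0.20) = 0.00
  ¬x2 = 1 − 0.64 = 0.36
  x3 ∧ ¬x2 = max(0, a+b−1) on (0.29, 0.36) = 0.00
  ((x3 ∧ ¬x4) ∧ x5) ∨ (x3 ∧ ¬x2) = min(1, a+b) on (0.00, 0.00) = 0.00
  → value = 0.0000
Under algebraic product:
  ¬x4 = 1 − 0.6700 = 0.3300
  x3 ∧ ¬x4 = a·b on (0.2900, 0.3300) = 0.0957
  (x3 ∧ ¬x4) ∧ x5 = a·b on (0.0957, 0.2000) = 0.0191
  ¬x2 = 1 − 0.6400 = 0.3600
  x3 ∧ ¬x2 = a·b on (0.2900, 0.3600) = 0.1044
  ((x3 ∧ ¬x4) ∧ x5) ∨ (x3 ∧ ¬x2) = a + b − a·b on (0.0191, 0.1044) = 0.1215
  → value = 0.1215
|0.0000 − 0.1215| = 0.122

0.122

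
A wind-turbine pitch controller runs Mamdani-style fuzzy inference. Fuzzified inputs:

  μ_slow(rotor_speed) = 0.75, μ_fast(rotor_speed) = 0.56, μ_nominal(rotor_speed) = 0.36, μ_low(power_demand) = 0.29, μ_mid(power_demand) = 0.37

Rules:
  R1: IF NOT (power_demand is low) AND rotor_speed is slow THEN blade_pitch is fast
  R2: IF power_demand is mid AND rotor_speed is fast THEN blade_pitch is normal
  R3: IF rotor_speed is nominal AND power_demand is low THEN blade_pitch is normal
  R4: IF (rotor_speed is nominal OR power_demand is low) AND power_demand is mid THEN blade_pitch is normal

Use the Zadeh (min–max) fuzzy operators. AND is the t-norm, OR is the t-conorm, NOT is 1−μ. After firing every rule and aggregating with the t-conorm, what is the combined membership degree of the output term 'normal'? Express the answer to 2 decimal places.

R1: ¬low=1−0.29=0.71, slow=0.75; AND[min(a, b)] → w = 0.71
R2: mid=0.37, fast=0.56; AND[min(a, b)] → w = 0.37
R3: nominal=0.36, low=0.29; AND[min(a, b)] → w = 0.29
R4: (nominal=0.36 OR low=0.29) = 0.36; AND[min(a, b)] with mid=0.37 → w = 0.36
Rules with consequent 'normal': {R2, R3, R4} → strengths 0.37, 0.29, 0.36
Aggregate via t-conorm [max(a, b)]: 0.37

0.37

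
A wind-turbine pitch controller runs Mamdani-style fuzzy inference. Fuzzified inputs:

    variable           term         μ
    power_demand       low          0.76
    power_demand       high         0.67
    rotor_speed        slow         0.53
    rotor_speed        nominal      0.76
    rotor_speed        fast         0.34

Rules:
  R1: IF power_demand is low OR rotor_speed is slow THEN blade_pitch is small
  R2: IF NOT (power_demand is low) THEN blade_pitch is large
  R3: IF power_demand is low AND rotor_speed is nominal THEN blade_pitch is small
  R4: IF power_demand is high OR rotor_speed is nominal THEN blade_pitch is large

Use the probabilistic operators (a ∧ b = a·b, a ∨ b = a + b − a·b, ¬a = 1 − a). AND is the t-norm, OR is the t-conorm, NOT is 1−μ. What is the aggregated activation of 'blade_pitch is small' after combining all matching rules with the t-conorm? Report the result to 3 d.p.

R1: low=0.76, slow=0.53; OR[a + b − a·b] → w = 0.8872
R2: ¬low=1−0.76=0.24 → w = 0.2400
R3: low=0.76, nominal=0.76; AND[a·b] → w = 0.5776
R4: high=0.67, nominal=0.76; OR[a + b − a·b] → w = 0.9208
Rules with consequent 'small': {R1, R3} → strengths 0.8872, 0.5776
Aggregate via t-conorm [a + b − a·b]: 0.9524

0.952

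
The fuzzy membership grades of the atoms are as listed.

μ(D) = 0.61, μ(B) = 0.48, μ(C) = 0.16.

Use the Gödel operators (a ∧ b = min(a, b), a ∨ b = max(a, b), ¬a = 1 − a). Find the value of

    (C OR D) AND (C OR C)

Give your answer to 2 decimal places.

C OR D = max(a, b) on (0.16, 0.61) = 0.61
C OR C = max(a, b) on (0.16, 0.16) = 0.16
(C OR D) AND (C OR C) = min(a, b) on (0.61, 0.16) = 0.16

0.16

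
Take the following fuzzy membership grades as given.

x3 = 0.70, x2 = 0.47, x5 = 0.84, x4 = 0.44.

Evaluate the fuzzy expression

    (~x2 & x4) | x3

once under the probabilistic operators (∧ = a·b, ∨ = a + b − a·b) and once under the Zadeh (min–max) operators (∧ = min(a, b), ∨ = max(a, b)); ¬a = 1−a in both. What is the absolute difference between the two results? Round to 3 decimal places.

0.070

Under probabilistic:
  ~x2 = 1 − 0.4700 = 0.5300
  ~x2 & x4 = a·b on (0.5300, 0.4400) = 0.2332
  (~x2 & x4) | x3 = a + b − a·b on (0.2332, 0.7000) = 0.7700
  → value = 0.7700
Under Zadeh (min–max):
  ~x2 = 1 − 0.47 = 0.53
  ~x2 & x4 = min(a, b) on (0.53, 0.44) = 0.44
  (~x2 & x4) | x3 = max(a, b) on (0.44, 0.70) = 0.70
  → value = 0.7000
|0.7700 − 0.7000| = 0.070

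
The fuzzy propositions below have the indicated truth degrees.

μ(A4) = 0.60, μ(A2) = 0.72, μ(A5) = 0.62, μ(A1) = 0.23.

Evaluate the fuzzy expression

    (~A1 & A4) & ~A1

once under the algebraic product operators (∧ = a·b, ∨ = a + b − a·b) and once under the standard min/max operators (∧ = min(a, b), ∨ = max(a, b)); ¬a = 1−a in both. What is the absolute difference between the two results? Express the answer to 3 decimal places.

0.244

Under algebraic product:
  ~A1 = 1 − 0.2300 = 0.7700
  ~A1 & A4 = a·b on (0.7700, 0.6000) = 0.4620
  ~A1 = 1 − 0.2300 = 0.7700
  (~A1 & A4) & ~A1 = a·b on (0.4620, 0.7700) = 0.3557
  → value = 0.3557
Under standard min/max:
  ~A1 = 1 − 0.23 = 0.77
  ~A1 & A4 = min(a, b) on (0.77, 0.60) = 0.60
  ~A1 = 1 − 0.23 = 0.77
  (~A1 & A4) & ~A1 = min(a, b) on (0.60, 0.77) = 0.60
  → value = 0.6000
|0.3557 − 0.6000| = 0.244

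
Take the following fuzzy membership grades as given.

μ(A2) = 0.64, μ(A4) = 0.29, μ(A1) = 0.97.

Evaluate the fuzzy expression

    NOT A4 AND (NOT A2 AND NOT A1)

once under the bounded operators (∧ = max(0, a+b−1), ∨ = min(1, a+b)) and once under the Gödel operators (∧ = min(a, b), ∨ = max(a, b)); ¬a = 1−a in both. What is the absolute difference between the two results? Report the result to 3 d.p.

0.030

Under bounded:
  NOT A4 = 1 − 0.29 = 0.71
  NOT A2 = 1 − 0.64 = 0.36
  NOT A1 = 1 − 0.97 = 0.03
  NOT A2 AND NOT A1 = max(0, a+b−1) on (0.36, 0.03) = 0.00
  NOT A4 AND (NOT A2 AND NOT A1) = max(0, a+b−1) on (0.71, 0.00) = 0.00
  → value = 0.0000
Under Gödel:
  NOT A4 = 1 − 0.29 = 0.71
  NOT A2 = 1 − 0.64 = 0.36
  NOT A1 = 1 − 0.97 = 0.03
  NOT A2 AND NOT A1 = min(a, b) on (0.36, 0.03) = 0.03
  NOT A4 AND (NOT A2 AND NOT A1) = min(a, b) on (0.71, 0.03) = 0.03
  → value = 0.0300
|0.0000 − 0.0300| = 0.030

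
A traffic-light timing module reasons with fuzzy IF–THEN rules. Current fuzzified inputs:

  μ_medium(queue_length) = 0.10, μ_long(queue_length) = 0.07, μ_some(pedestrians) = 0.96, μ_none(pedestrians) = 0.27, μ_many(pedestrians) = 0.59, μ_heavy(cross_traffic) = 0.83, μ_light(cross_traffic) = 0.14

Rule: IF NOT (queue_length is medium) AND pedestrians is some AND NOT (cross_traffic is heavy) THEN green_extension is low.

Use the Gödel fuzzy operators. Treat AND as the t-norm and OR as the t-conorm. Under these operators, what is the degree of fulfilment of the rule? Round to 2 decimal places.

0.17

firing strength: ¬medium=1−0.10=0.90, some=0.96, ¬heavy=1−0.83=0.17; AND[min(a, b)] → w = 0.17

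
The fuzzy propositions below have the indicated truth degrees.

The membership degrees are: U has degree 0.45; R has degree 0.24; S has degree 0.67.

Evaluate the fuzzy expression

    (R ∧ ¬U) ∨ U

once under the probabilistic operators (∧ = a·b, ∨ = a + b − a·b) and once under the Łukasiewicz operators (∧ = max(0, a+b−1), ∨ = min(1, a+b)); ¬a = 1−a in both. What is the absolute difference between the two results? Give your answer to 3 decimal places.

Under probabilistic:
  ¬U = 1 − 0.4500 = 0.5500
  R ∧ ¬U = a·b on (0.2400, 0.5500) = 0.1320
  (R ∧ ¬U) ∨ U = a + b − a·b on (0.1320, 0.4500) = 0.5226
  → value = 0.5226
Under Łukasiewicz:
  ¬U = 1 − 0.45 = 0.55
  R ∧ ¬U = max(0, a+b−1) on (0.24, 0.55) = 0.00
  (R ∧ ¬U) ∨ U = min(1, a+b) on (0.00, 0.45) = 0.45
  → value = 0.4500
|0.5226 − 0.4500| = 0.073

0.073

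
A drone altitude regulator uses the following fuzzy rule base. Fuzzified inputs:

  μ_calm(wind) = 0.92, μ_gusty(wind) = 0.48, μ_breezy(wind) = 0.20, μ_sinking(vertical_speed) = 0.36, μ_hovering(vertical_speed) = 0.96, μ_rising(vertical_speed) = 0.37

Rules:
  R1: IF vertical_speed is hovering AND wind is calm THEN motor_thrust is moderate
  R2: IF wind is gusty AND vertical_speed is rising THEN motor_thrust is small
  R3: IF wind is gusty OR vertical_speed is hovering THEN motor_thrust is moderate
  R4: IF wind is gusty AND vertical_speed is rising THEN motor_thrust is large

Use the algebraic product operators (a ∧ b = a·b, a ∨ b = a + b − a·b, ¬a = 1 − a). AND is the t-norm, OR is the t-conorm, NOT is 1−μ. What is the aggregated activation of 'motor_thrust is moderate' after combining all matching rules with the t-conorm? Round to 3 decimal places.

R1: hovering=0.96, calm=0.92; AND[a·b] → w = 0.8832
R2: gusty=0.48, rising=0.37; AND[a·b] → w = 0.1776
R3: gusty=0.48, hovering=0.96; OR[a + b − a·b] → w = 0.9792
R4: gusty=0.48, rising=0.37; AND[a·b] → w = 0.1776
Rules with consequent 'moderate': {R1, R3} → strengths 0.8832, 0.9792
Aggregate via t-conorm [a + b − a·b]: 0.9976

0.998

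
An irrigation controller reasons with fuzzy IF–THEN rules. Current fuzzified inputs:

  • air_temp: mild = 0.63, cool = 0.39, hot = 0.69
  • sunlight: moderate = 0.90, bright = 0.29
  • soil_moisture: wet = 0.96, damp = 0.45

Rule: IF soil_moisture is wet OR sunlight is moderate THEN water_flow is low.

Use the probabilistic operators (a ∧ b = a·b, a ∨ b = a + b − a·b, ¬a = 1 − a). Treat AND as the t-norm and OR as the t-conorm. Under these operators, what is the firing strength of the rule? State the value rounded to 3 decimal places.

0.996

firing strength: wet=0.96, moderate=0.90; OR[a + b − a·b] → w = 0.9960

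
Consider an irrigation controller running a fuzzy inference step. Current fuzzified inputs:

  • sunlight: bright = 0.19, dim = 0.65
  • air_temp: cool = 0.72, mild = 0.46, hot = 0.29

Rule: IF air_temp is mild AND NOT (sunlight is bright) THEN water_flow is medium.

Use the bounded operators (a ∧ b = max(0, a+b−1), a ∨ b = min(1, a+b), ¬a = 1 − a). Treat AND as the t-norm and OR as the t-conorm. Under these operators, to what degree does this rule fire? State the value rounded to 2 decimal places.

firing strength: mild=0.46, ¬bright=1−0.19=0.81; AND[max(0, a+b−1)] → w = 0.27

0.27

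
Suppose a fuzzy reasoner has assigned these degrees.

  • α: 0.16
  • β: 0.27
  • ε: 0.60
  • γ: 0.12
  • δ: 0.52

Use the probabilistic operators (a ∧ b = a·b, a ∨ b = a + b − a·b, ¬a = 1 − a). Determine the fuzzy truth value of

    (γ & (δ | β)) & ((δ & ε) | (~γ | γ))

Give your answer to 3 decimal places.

0.072

δ | β = a + b − a·b on (0.5200, 0.2700) = 0.6496
γ & (δ | β) = a·b on (0.1200, 0.6496) = 0.0780
δ & ε = a·b on (0.5200, 0.6000) = 0.3120
~γ = 1 − 0.1200 = 0.8800
~γ | γ = a + b − a·b on (0.8800, 0.1200) = 0.8944
(δ & ε) | (~γ | γ) = a + b − a·b on (0.3120, 0.8944) = 0.9273
(γ & (δ | β)) & ((δ & ε) | (~γ | γ)) = a·b on (0.0780, 0.9273) = 0.0723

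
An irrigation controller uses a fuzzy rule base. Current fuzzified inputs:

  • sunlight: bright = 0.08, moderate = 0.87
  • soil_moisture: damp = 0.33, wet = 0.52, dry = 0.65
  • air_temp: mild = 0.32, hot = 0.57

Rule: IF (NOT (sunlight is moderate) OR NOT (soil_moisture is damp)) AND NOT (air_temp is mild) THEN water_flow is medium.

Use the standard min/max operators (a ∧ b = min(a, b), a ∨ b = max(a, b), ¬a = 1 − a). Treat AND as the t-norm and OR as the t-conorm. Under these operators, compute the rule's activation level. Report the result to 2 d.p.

firing strength: (¬moderate=1−0.87=0.13 OR ¬damp=1−0.33=0.67) = 0.67; AND[min(a, b)] with ¬mild=1−0.32=0.68 → w = 0.67

0.67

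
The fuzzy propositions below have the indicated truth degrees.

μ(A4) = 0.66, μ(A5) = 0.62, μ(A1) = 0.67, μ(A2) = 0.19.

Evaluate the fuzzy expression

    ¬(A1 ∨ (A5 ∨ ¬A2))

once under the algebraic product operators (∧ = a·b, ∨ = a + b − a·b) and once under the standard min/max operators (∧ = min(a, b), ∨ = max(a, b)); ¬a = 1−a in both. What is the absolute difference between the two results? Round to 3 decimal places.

Under algebraic product:
  ¬A2 = 1 − 0.1900 = 0.8100
  A5 ∨ ¬A2 = a + b − a·b on (0.6200, 0.8100) = 0.9278
  A1 ∨ (A5 ∨ ¬A2) = a + b − a·b on (0.6700, 0.9278) = 0.9762
  ¬(A1 ∨ (A5 ∨ ¬A2)) = 1 − 0.9762 = 0.0238
  → value = 0.0238
Under standard min/max:
  ¬A2 = 1 − 0.19 = 0.81
  A5 ∨ ¬A2 = max(a, b) on (0.62, 0.81) = 0.81
  A1 ∨ (A5 ∨ ¬A2) = max(a, b) on (0.67, 0.81) = 0.81
  ¬(A1 ∨ (A5 ∨ ¬A2)) = 1 − 0.81 = 0.19
  → value = 0.1900
|0.0238 − 0.1900| = 0.166

0.166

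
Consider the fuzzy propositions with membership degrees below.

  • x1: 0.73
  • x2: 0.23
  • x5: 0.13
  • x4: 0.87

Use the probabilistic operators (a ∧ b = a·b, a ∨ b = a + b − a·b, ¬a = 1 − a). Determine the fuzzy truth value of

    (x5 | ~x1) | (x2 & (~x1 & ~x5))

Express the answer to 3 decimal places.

0.399

~x1 = 1 − 0.7300 = 0.2700
x5 | ~x1 = a + b − a·b on (0.1300, 0.2700) = 0.3649
~x1 = 1 − 0.7300 = 0.2700
~x5 = 1 − 0.1300 = 0.8700
~x1 & ~x5 = a·b on (0.2700, 0.8700) = 0.2349
x2 & (~x1 & ~x5) = a·b on (0.2300, 0.2349) = 0.0540
(x5 | ~x1) | (x2 & (~x1 & ~x5)) = a + b − a·b on (0.3649, 0.0540) = 0.3992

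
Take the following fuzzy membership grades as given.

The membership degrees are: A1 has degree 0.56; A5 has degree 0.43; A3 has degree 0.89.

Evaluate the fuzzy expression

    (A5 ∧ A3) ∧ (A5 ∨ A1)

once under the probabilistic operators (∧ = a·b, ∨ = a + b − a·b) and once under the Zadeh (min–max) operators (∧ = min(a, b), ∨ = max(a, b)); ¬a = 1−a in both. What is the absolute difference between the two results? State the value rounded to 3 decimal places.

Under probabilistic:
  A5 ∧ A3 = a·b on (0.4300, 0.8900) = 0.3827
  A5 ∨ A1 = a + b − a·b on (0.4300, 0.5600) = 0.7492
  (A5 ∧ A3) ∧ (A5 ∨ A1) = a·b on (0.3827, 0.7492) = 0.2867
  → value = 0.2867
Under Zadeh (min–max):
  A5 ∧ A3 = min(a, b) on (0.43, 0.89) = 0.43
  A5 ∨ A1 = max(a, b) on (0.43, 0.56) = 0.56
  (A5 ∧ A3) ∧ (A5 ∨ A1) = min(a, b) on (0.43, 0.56) = 0.43
  → value = 0.4300
|0.2867 − 0.4300| = 0.143

0.143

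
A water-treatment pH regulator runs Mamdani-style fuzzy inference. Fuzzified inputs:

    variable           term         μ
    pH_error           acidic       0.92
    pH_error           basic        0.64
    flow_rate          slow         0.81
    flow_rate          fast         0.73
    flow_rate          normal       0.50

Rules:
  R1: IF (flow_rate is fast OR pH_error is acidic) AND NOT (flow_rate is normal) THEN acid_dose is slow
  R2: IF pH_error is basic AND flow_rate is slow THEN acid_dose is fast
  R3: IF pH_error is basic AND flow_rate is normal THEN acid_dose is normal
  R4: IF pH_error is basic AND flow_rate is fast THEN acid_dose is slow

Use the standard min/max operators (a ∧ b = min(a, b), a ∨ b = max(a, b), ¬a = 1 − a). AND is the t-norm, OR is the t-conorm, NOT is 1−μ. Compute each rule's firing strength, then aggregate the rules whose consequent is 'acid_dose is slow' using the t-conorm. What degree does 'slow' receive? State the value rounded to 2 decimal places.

R1: (fast=0.73 OR acidic=0.92) = 0.92; AND[min(a, b)] with ¬normal=1−0.50=0.50 → w = 0.50
R2: basic=0.64, slow=0.81; AND[min(a, b)] → w = 0.64
R3: basic=0.64, normal=0.50; AND[min(a, b)] → w = 0.50
R4: basic=0.64, fast=0.73; AND[min(a, b)] → w = 0.64
Rules with consequent 'slow': {R1, R4} → strengths 0.50, 0.64
Aggregate via t-conorm [max(a, b)]: 0.64

0.64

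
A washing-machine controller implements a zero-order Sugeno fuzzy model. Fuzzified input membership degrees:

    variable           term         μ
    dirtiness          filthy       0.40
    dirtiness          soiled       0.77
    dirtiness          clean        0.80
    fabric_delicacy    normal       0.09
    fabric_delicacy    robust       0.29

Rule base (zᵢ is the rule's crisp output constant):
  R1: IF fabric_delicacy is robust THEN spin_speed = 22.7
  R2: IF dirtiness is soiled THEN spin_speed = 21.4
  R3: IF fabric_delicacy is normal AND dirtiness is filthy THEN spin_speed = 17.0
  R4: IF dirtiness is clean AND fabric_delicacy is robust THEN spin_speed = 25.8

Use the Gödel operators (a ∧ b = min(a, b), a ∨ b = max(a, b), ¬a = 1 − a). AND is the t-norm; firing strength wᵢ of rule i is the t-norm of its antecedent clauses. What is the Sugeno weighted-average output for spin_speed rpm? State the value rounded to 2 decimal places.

R1 (z=22.7): robust=0.29 → w = 0.29
R2 (z=21.4): soiled=0.77 → w = 0.77
R3 (z=17.0): normal=0.09, filthy=0.40; AND[min(a, b)] → w = 0.09
R4 (z=25.8): clean=0.80, robust=0.29; AND[min(a, b)] → w = 0.29
Weighted average = (0.29·22.7 + 0.77·21.4 + 0.09·17.0 + 0.29·25.8) / (0.29 + 0.77 + 0.09 + 0.29)
  = 32.0730 / 1.4400 = 22.27

22.27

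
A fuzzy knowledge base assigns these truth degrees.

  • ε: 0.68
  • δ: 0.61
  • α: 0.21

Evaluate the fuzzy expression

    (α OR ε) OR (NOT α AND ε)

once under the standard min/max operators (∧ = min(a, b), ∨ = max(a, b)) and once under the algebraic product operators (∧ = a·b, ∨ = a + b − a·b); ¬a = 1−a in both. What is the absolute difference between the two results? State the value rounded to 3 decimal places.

0.203

Under standard min/max:
  α OR ε = max(a, b) on (0.21, 0.68) = 0.68
  NOT α = 1 − 0.21 = 0.79
  NOT α AND ε = min(a, b) on (0.79, 0.68) = 0.68
  (α OR ε) OR (NOT α AND ε) = max(a, b) on (0.68, 0.68) = 0.68
  → value = 0.6800
Under algebraic product:
  α OR ε = a + b − a·b on (0.2100, 0.6800) = 0.7472
  NOT α = 1 − 0.2100 = 0.7900
  NOT α AND ε = a·b on (0.7900, 0.6800) = 0.5372
  (α OR ε) OR (NOT α AND ε) = a + b − a·b on (0.7472, 0.5372) = 0.8830
  → value = 0.8830
|0.6800 − 0.8830| = 0.203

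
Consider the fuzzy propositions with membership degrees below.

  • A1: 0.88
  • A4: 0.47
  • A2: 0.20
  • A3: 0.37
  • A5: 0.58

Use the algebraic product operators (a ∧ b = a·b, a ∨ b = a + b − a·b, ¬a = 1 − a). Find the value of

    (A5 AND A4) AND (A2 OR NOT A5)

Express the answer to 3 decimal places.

0.146

A5 AND A4 = a·b on (0.5800, 0.4700) = 0.2726
NOT A5 = 1 − 0.5800 = 0.4200
A2 OR NOT A5 = a + b − a·b on (0.2000, 0.4200) = 0.5360
(A5 AND A4) AND (A2 OR NOT A5) = a·b on (0.2726, 0.5360) = 0.1461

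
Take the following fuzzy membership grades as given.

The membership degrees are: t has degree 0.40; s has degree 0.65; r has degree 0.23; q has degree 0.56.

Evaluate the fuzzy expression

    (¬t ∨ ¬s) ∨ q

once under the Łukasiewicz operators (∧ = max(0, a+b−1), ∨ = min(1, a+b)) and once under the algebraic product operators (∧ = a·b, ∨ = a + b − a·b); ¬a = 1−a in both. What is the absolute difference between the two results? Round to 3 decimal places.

Under Łukasiewicz:
  ¬t = 1 − 0.40 = 0.60
  ¬s = 1 − 0.65 = 0.35
  ¬t ∨ ¬s = min(1, a+b) on (0.60, 0.35) = 0.95
  (¬t ∨ ¬s) ∨ q = min(1, a+b) on (0.95, 0.56) = 1.00
  → value = 1.0000
Under algebraic product:
  ¬t = 1 − 0.4000 = 0.6000
  ¬s = 1 − 0.6500 = 0.3500
  ¬t ∨ ¬s = a + b − a·b on (0.6000, 0.3500) = 0.7400
  (¬t ∨ ¬s) ∨ q = a + b − a·b on (0.7400, 0.5600) = 0.8856
  → value = 0.8856
|1.0000 − 0.8856| = 0.114

0.114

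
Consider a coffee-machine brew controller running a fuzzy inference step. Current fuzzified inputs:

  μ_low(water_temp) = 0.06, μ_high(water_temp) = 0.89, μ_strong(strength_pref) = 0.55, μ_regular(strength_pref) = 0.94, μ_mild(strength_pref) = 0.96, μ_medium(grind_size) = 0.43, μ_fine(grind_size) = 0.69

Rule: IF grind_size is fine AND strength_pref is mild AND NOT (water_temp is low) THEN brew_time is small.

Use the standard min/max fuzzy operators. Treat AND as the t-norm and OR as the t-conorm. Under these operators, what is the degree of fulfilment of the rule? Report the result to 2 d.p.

firing strength: fine=0.69, mild=0.96, ¬low=1−0.06=0.94; AND[min(a, b)] → w = 0.69

0.69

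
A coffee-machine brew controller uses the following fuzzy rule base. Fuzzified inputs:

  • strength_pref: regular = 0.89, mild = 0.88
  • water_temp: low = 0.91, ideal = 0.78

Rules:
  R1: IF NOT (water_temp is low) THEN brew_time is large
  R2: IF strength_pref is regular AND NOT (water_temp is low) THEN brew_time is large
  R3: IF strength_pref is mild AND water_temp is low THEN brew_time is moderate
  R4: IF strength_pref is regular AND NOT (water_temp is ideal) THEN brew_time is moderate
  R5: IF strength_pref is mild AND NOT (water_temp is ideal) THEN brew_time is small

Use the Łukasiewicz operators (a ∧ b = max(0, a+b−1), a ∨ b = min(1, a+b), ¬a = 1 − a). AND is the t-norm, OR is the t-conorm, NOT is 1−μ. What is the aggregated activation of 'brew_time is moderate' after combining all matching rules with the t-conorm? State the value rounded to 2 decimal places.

R1: ¬low=1−0.91=0.09 → w = 0.09
R2: regular=0.89, ¬low=1−0.91=0.09; AND[max(0, a+b−1)] → w = 0.00
R3: mild=0.88, low=0.91; AND[max(0, a+b−1)] → w = 0.79
R4: regular=0.89, ¬ideal=1−0.78=0.22; AND[max(0, a+b−1)] → w = 0.11
R5: mild=0.88, ¬ideal=1−0.78=0.22; AND[max(0, a+b−1)] → w = 0.10
Rules with consequent 'moderate': {R3, R4} → strengths 0.79, 0.11
Aggregate via t-conorm [min(1, a+b)]: 0.90

0.90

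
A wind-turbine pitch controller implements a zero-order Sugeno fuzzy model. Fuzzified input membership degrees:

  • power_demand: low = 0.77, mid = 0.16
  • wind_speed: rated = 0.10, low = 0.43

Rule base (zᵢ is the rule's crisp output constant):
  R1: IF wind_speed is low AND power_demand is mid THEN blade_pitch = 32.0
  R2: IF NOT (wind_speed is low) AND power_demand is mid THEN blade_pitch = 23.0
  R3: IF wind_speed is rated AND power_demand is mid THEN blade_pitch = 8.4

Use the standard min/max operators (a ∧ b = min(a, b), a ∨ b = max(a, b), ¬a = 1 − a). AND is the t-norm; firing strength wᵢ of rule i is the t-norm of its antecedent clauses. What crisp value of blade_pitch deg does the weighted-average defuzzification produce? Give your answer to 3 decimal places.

22.952

R1 (z=32.0): low=0.43, mid=0.16; AND[min(a, b)] → w = 0.16
R2 (z=23.0): ¬low=1−0.43=0.57, mid=0.16; AND[min(a, b)] → w = 0.16
R3 (z=8.4): rated=0.10, mid=0.16; AND[min(a, b)] → w = 0.10
Weighted average = (0.16·32.0 + 0.16·23.0 + 0.10·8.4) / (0.16 + 0.16 + 0.10)
  = 9.6400 / 0.4200 = 22.952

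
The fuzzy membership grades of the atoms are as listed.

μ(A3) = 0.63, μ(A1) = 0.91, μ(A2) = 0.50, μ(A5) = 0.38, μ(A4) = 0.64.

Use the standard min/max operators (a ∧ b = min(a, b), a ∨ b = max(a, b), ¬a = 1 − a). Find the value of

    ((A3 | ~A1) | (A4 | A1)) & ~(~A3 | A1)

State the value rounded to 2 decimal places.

~A1 = 1 − 0.91 = 0.09
A3 | ~A1 = max(a, b) on (0.63, 0.09) = 0.63
A4 | A1 = max(a, b) on (0.64, 0.91) = 0.91
(A3 | ~A1) | (A4 | A1) = max(a, b) on (0.63, 0.91) = 0.91
~A3 = 1 − 0.63 = 0.37
~A3 | A1 = max(a, b) on (0.37, 0.91) = 0.91
~(~A3 | A1) = 1 − 0.91 = 0.09
((A3 | ~A1) | (A4 | A1)) & ~(~A3 | A1) = min(a, b) on (0.91, 0.09) = 0.09

0.09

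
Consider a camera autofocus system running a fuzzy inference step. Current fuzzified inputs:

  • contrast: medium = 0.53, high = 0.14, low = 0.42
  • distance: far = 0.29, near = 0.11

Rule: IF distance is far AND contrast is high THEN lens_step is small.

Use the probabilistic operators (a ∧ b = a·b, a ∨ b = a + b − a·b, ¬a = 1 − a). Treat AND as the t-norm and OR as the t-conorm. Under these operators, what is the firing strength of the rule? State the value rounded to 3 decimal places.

0.041

firing strength: far=0.29, high=0.14; AND[a·b] → w = 0.0406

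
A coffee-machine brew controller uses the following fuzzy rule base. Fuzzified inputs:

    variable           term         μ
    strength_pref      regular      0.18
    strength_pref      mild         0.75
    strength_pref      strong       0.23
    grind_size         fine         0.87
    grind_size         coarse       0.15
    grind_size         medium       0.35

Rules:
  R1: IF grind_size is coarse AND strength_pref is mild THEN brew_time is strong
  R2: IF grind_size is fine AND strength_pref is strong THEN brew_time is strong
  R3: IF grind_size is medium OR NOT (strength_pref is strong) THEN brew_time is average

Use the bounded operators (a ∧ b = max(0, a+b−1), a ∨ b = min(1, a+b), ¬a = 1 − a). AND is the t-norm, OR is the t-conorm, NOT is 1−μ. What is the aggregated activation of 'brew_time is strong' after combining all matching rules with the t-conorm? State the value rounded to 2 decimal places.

0.10

R1: coarse=0.15, mild=0.75; AND[max(0, a+b−1)] → w = 0.00
R2: fine=0.87, strong=0.23; AND[max(0, a+b−1)] → w = 0.10
R3: medium=0.35, ¬strong=1−0.23=0.77; OR[min(1, a+b)] → w = 1.00
Rules with consequent 'strong': {R1, R2} → strengths 0.00, 0.10
Aggregate via t-conorm [min(1, a+b)]: 0.10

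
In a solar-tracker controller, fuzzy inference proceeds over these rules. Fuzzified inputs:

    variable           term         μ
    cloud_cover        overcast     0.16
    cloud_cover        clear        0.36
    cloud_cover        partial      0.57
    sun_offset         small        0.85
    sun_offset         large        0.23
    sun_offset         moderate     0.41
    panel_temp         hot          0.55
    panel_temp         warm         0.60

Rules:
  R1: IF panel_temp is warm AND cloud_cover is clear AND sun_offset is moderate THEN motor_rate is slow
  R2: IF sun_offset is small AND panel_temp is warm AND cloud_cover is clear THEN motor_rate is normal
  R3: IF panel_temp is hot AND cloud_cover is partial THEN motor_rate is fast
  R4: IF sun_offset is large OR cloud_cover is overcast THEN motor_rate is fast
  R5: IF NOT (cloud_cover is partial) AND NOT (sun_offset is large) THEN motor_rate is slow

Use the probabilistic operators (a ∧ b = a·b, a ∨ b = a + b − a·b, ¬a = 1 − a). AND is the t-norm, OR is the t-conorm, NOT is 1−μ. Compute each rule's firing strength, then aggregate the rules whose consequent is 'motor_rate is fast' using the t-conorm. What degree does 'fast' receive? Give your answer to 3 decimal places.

0.556

R1: warm=0.60, clear=0.36, moderate=0.41; AND[a·b] → w = 0.0886
R2: small=0.85, warm=0.60, clear=0.36; AND[a·b] → w = 0.1836
R3: hot=0.55, partial=0.57; AND[a·b] → w = 0.3135
R4: large=0.23, overcast=0.16; OR[a + b − a·b] → w = 0.3532
R5: ¬partial=1−0.57=0.43, ¬large=1−0.23=0.77; AND[a·b] → w = 0.3311
Rules with consequent 'fast': {R3, R4} → strengths 0.3135, 0.3532
Aggregate via t-conorm [a + b − a·b]: 0.5560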